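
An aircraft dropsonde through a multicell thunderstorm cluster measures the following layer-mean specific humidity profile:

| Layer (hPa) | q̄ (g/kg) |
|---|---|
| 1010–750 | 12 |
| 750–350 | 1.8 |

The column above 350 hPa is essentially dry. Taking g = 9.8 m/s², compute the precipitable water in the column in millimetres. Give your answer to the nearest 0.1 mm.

Precipitable water is the column-integrated vapour mass per unit area: PW = (1/g) Σ q̄ Δp, with q in kg/kg and Δp in Pa (1 kg/m² of water = 1 mm).
Layer 1010–750 hPa: Δp = 260 hPa = 26000 Pa, q̄ = 0.012 kg/kg → 0.012 × 26000 / 9.8 = 31.84 mm
Layer 750–350 hPa: Δp = 400 hPa = 40000 Pa, q̄ = 0.0018 kg/kg → 0.0018 × 40000 / 9.8 = 7.35 mm
PW = 31.84 + 7.35 = 39.19 ≈ 39.2 mm.

PW ≈ 39.2 mm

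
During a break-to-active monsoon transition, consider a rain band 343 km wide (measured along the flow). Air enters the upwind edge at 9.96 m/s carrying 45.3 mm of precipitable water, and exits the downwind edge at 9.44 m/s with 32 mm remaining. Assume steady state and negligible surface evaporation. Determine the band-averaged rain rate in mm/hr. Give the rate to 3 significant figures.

R ≈ 1.56 mm/hr

Column moisture flux per unit crosswind length is F = V × PW.
Inflow: F_in = 9.96 × 45.3 = 451.188 mm·m/s
Outflow: F_out = 9.44 × 32 = 302.08 mm·m/s
Steady-state rate R = (F_in − F_out)/L = (451.188 − 302.08) / 343000 m = 4.347e-04 mm/s.
R = 4.347e-04 × 3600 = 1.56 mm/hr.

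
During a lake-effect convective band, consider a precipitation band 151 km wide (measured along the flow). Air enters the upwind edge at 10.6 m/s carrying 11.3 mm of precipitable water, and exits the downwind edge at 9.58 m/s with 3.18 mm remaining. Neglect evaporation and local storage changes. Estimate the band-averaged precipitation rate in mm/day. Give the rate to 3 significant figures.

R ≈ 51.1 mm/day

Column moisture flux per unit crosswind length is F = V × PW.
Inflow: F_in = 10.6 × 11.3 = 119.78 mm·m/s
Outflow: F_out = 9.58 × 3.18 = 30.4644 mm·m/s
Steady-state rate R = (F_in − F_out)/L = (119.78 − 30.4644) / 151000 m = 5.915e-04 mm/s.
R = 5.915e-04 × 3600 × 24 = 51.1 mm/day.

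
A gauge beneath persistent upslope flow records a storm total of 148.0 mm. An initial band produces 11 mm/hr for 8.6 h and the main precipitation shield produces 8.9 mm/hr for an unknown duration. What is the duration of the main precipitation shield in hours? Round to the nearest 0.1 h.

duration ≈ 6.0 h

Known phases: 11 × 8.6 = 94.6 mm.
Remaining depth = 148.0 − 94.6 = 53.4 mm.
Duration = 53.4 / 8.9 = 6.0 h.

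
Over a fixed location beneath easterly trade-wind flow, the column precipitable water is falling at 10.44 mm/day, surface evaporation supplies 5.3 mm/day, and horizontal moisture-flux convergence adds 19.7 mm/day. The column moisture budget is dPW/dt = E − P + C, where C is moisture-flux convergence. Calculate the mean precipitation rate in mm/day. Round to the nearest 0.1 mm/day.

dPW/dt = -10.44 mm/day.
P = E + C − dPW/dt = 5.3 + (19.7) − (-10.44) = 35.4 mm/day.

P ≈ 35.4 mm/day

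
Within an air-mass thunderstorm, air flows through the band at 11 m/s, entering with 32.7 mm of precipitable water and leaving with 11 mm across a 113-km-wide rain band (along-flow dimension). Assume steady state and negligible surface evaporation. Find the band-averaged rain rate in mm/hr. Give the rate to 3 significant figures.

R ≈ 7.60 mm/hr

Column moisture flux per unit crosswind length is F = V × PW.
Inflow: F_in = 11 × 32.7 = 359.7 mm·m/s
Outflow: F_out = 11 × 11 = 121 mm·m/s
Steady-state rate R = (F_in − F_out)/L = (359.7 − 121) / 113000 m = 2.112e-03 mm/s.
R = 2.112e-03 × 3600 = 7.60 mm/hr.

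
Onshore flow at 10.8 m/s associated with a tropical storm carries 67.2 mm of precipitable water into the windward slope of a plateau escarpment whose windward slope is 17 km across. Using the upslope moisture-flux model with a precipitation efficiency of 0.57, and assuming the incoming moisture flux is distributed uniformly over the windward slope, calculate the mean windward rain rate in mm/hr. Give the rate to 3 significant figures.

R ≈ 87.6 mm/hr

Incoming column moisture flux per unit ridge length: F = V × PW = 10.8 × 67.2 = 725.76 mm·m/s.
Spread over the 17 km slope with efficiency ε = 0.57: R = ε·F/W = 0.57 × 725.76 / 17000 m = 2.433e-02 mm/s.
R = 2.433e-02 × 3600 = 87.6 mm/hr.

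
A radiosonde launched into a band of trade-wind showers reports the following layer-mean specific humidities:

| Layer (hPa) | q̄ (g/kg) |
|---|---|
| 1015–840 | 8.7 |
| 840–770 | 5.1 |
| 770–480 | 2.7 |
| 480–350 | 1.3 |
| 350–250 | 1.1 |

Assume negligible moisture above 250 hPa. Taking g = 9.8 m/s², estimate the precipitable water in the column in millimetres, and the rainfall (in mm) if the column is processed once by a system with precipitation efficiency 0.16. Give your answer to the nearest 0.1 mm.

Precipitable water is the column-integrated vapour mass per unit area: PW = (1/g) Σ q̄ Δp, with q in kg/kg and Δp in Pa (1 kg/m² of water = 1 mm).
Layer 1015–840 hPa: Δp = 175 hPa = 17500 Pa, q̄ = 0.0087 kg/kg → 0.0087 × 17500 / 9.8 = 15.54 mm
Layer 840–770 hPa: Δp = 70 hPa = 7000 Pa, q̄ = 0.0051 kg/kg → 0.0051 × 7000 / 9.8 = 3.64 mm
Layer 770–480 hPa: Δp = 290 hPa = 29000 Pa, q̄ = 0.0027 kg/kg → 0.0027 × 29000 / 9.8 = 7.99 mm
Layer 480–350 hPa: Δp = 130 hPa = 13000 Pa, q̄ = 0.0013 kg/kg → 0.0013 × 13000 / 9.8 = 1.72 mm
Layer 350–250 hPa: Δp = 100 hPa = 10000 Pa, q̄ = 0.0011 kg/kg → 0.0011 × 10000 / 9.8 = 1.12 mm
PW = 15.54 + 3.64 + 7.99 + 1.72 + 1.12 = 30.01 ≈ 30.0 mm.
Rainfall = ε × PW = 0.16 × 30.0 = 4.8 mm.

PW ≈ 30.0 mm; rainfall ≈ 4.8 mm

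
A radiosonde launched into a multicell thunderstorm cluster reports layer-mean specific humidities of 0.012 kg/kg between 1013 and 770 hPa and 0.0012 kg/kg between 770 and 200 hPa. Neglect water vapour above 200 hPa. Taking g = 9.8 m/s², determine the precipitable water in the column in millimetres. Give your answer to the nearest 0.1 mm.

Precipitable water is the column-integrated vapour mass per unit area: PW = (1/g) Σ q̄ Δp, with q in kg/kg and Δp in Pa (1 kg/m² of water = 1 mm).
Layer 1013–770 hPa: Δp = 243 hPa = 24300 Pa, q̄ = 0.012 kg/kg → 0.012 × 24300 / 9.8 = 29.76 mm
Layer 770–200 hPa: Δp = 570 hPa = 57000 Pa, q̄ = 0.0012 kg/kg → 0.0012 × 57000 / 9.8 = 6.98 mm
PW = 29.76 + 6.98 = 36.74 ≈ 36.7 mm.

PW ≈ 36.7 mm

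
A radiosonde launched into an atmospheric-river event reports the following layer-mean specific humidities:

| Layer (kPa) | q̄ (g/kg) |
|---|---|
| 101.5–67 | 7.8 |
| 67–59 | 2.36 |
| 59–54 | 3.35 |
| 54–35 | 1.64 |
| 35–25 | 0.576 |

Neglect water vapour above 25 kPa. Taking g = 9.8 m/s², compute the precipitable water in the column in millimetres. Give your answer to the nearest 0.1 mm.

Precipitable water is the column-integrated vapour mass per unit area: PW = (1/g) Σ q̄ Δp, with q in kg/kg and Δp in Pa (1 kg/m² of water = 1 mm).
Layer 101.5–67 kPa: Δp = 345 hPa = 34500 Pa, q̄ = 0.0078 kg/kg → 0.0078 × 34500 / 9.8 = 27.46 mm
Layer 67–59 kPa: Δp = 80 hPa = 8000 Pa, q̄ = 0.00236 kg/kg → 0.00236 × 8000 / 9.8 = 1.93 mm
Layer 59–54 kPa: Δp = 50 hPa = 5000 Pa, q̄ = 0.00335 kg/kg → 0.00335 × 5000 / 9.8 = 1.71 mm
Layer 54–35 kPa: Δp = 190 hPa = 19000 Pa, q̄ = 0.00164 kg/kg → 0.00164 × 19000 / 9.8 = 3.18 mm
Layer 35–25 kPa: Δp = 100 hPa = 10000 Pa, q̄ = 0.000576 kg/kg → 0.000576 × 10000 / 9.8 = 0.59 mm
PW = 27.46 + 1.93 + 1.71 + 3.18 + 0.59 = 34.87 ≈ 34.9 mm.

PW ≈ 34.9 mm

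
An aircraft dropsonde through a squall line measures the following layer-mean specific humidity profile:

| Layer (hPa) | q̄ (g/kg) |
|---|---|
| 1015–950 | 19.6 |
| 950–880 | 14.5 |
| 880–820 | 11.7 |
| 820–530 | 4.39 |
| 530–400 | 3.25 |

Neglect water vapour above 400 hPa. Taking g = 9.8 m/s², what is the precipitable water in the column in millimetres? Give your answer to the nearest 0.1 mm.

Precipitable water is the column-integrated vapour mass per unit area: PW = (1/g) Σ q̄ Δp, with q in kg/kg and Δp in Pa (1 kg/m² of water = 1 mm).
Layer 1015–950 hPa: Δp = 65 hPa = 6500 Pa, q̄ = 0.0196 kg/kg → 0.0196 × 6500 / 9.8 = 13.00 mm
Layer 950–880 hPa: Δp = 70 hPa = 7000 Pa, q̄ = 0.0145 kg/kg → 0.0145 × 7000 / 9.8 = 10.36 mm
Layer 880–820 hPa: Δp = 60 hPa = 6000 Pa, q̄ = 0.0117 kg/kg → 0.0117 × 6000 / 9.8 = 7.16 mm
Layer 820–530 hPa: Δp = 290 hPa = 29000 Pa, q̄ = 0.00439 kg/kg → 0.00439 × 29000 / 9.8 = 12.99 mm
Layer 530–400 hPa: Δp = 130 hPa = 13000 Pa, q̄ = 0.00325 kg/kg → 0.00325 × 13000 / 9.8 = 4.31 mm
PW = 13.00 + 10.36 + 7.16 + 12.99 + 4.31 = 47.82 ≈ 47.8 mm.

PW ≈ 47.8 mm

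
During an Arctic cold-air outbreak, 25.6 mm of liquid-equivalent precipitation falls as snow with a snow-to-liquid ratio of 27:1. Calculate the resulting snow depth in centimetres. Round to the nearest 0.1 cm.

Snow depth = liquid × ratio = 25.6 mm × 27 = 691.2 mm = 69.1 cm.

snow depth ≈ 69.1 cm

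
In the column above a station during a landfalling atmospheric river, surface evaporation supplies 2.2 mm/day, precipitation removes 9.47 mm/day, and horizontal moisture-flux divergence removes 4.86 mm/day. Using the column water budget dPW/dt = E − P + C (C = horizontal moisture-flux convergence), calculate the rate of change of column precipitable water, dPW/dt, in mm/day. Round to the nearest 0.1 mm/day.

dPW/dt = E − P + C = 2.2 − 9.47 + (-4.86) = -12.1 mm/day.

dPW/dt ≈ -12.1 mm/day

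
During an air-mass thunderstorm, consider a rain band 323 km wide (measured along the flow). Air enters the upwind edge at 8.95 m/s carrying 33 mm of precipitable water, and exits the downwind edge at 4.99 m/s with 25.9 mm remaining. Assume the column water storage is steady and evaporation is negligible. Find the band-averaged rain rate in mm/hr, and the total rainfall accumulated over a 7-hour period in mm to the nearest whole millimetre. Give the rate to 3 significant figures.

R ≈ 1.85 mm/hr; total ≈ 13 mm

Column moisture flux per unit crosswind length is F = V × PW.
Inflow: F_in = 8.95 × 33 = 295.35 mm·m/s
Outflow: F_out = 4.99 × 25.9 = 129.241 mm·m/s
Steady-state rate R = (F_in − F_out)/L = (295.35 − 129.241) / 323000 m = 5.143e-04 mm/s.
R = 5.143e-04 × 3600 = 1.85 mm/hr.
Over 7 h: total = 1.85 × 7 = 12.95 ≈ 13 mm.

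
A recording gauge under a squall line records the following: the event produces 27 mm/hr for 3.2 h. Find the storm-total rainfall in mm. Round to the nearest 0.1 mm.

total ≈ 86.4 mm

Total = Σ Rᵢ Δtᵢ = 27 × 3.2
      = 86.4 = 86.4 mm.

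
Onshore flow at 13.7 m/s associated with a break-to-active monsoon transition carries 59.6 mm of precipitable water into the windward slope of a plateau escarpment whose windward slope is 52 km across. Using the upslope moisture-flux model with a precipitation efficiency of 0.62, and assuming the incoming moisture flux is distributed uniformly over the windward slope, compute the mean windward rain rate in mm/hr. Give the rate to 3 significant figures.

R ≈ 35.0 mm/hr

Incoming column moisture flux per unit ridge length: F = V × PW = 13.7 × 59.6 = 816.52 mm·m/s.
Spread over the 52 km slope with efficiency ε = 0.62: R = ε·F/W = 0.62 × 816.52 / 52000 m = 9.735e-03 mm/s.
R = 9.735e-03 × 3600 = 35.0 mm/hr.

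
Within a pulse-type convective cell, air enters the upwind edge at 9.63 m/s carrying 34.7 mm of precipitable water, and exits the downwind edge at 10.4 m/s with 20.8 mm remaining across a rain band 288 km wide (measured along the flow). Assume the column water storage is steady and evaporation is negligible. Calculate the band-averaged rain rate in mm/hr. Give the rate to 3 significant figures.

R ≈ 1.47 mm/hr

Column moisture flux per unit crosswind length is F = V × PW.
Inflow: F_in = 9.63 × 34.7 = 334.161 mm·m/s
Outflow: F_out = 10.4 × 20.8 = 216.32 mm·m/s
Steady-state rate R = (F_in − F_out)/L = (334.161 − 216.32) / 288000 m = 4.092e-04 mm/s.
R = 4.092e-04 × 3600 = 1.47 mm/hr.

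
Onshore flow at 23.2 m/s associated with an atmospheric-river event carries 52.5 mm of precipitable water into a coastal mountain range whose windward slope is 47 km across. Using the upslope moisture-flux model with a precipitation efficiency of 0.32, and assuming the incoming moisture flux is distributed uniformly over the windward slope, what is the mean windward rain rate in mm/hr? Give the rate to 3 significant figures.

Incoming column moisture flux per unit ridge length: F = V × PW = 23.2 × 52.5 = 1218 mm·m/s.
Spread over the 47 km slope with efficiency ε = 0.32: R = ε·F/W = 0.32 × 1218 / 47000 m = 8.293e-03 mm/s.
R = 8.293e-03 × 3600 = 29.9 mm/hr.

R ≈ 29.9 mm/hr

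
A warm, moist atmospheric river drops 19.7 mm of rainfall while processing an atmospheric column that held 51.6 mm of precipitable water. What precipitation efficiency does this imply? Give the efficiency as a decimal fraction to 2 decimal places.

ε = rainfall / PW = 19.7 / 51.6 = 0.38.

ε ≈ 0.38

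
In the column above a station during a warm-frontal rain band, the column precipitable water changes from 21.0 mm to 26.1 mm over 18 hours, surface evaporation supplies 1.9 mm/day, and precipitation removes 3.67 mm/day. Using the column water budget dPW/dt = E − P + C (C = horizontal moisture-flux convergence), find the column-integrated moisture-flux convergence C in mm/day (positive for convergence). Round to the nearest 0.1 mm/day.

C ≈ 8.6 mm/day

dPW/dt = (26.1 − 21.0) mm / (18/24 day) = +6.800 mm/day.
C = dPW/dt − E + P = (+6.800) − 1.9 + 3.67 = 8.6 mm/day.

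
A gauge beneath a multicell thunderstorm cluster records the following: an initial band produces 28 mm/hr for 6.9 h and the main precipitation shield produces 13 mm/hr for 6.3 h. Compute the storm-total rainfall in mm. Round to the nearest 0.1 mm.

total ≈ 275.1 mm

Total = Σ Rᵢ Δtᵢ = 28 × 6.9 + 13 × 6.3
      = 193.2 + 81.9 = 275.1 mm.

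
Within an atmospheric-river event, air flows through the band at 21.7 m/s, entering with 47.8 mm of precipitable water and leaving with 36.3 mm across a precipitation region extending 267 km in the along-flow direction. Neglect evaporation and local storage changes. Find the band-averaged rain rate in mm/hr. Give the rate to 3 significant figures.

R ≈ 3.36 mm/hr

Column moisture flux per unit crosswind length is F = V × PW.
Inflow: F_in = 21.7 × 47.8 = 1037.26 mm·m/s
Outflow: F_out = 21.7 × 36.3 = 787.71 mm·m/s
Steady-state rate R = (F_in − F_out)/L = (1037.26 − 787.71) / 267000 m = 9.346e-04 mm/s.
R = 9.346e-04 × 3600 = 3.36 mm/hr.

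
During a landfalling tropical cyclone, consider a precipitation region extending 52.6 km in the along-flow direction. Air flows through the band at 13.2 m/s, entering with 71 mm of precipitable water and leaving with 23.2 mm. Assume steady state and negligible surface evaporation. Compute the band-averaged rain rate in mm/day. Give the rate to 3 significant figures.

R ≈ 1040 mm/day

Column moisture flux per unit crosswind length is F = V × PW.
Inflow: F_in = 13.2 × 71 = 937.2 mm·m/s
Outflow: F_out = 13.2 × 23.2 = 306.24 mm·m/s
Steady-state rate R = (F_in − F_out)/L = (937.2 − 306.24) / 52600 m = 1.200e-02 mm/s.
R = 1.200e-02 × 3600 × 24 = 1040 mm/day.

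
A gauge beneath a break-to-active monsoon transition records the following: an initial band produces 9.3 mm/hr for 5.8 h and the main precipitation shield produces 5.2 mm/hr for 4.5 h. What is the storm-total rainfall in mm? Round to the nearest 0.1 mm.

total ≈ 77.3 mm

Total = Σ Rᵢ Δtᵢ = 9.3 × 5.8 + 5.2 × 4.5
      = 53.94 + 23.4 = 77.3 mm.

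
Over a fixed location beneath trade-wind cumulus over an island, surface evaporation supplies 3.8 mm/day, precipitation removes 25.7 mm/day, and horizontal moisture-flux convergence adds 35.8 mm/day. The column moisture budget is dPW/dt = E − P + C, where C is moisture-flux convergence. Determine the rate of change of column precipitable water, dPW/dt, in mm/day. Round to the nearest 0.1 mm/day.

dPW/dt = E − P + C = 3.8 − 25.7 + (35.8) = 13.9 mm/day.

dPW/dt ≈ 13.9 mm/day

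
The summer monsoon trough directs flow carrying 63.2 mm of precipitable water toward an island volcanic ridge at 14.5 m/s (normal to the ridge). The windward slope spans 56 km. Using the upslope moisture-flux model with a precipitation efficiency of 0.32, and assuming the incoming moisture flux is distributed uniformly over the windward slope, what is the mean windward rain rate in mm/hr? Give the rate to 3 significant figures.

Incoming column moisture flux per unit ridge length: F = V × PW = 14.5 × 63.2 = 916.4 mm·m/s.
Spread over the 56 km slope with efficiency ε = 0.32: R = ε·F/W = 0.32 × 916.4 / 56000 m = 5.237e-03 mm/s.
R = 5.237e-03 × 3600 = 18.9 mm/hr.

R ≈ 18.9 mm/hr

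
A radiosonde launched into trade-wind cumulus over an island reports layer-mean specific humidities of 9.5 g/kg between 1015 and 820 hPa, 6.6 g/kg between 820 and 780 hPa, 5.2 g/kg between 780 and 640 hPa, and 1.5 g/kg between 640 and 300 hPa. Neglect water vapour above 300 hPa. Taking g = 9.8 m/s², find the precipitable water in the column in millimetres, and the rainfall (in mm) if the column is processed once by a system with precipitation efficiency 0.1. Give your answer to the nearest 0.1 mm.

Precipitable water is the column-integrated vapour mass per unit area: PW = (1/g) Σ q̄ Δp, with q in kg/kg and Δp in Pa (1 kg/m² of water = 1 mm).
Layer 1015–820 hPa: Δp = 195 hPa = 19500 Pa, q̄ = 0.0095 kg/kg → 0.0095 × 19500 / 9.8 = 18.90 mm
Layer 820–780 hPa: Δp = 40 hPa = 4000 Pa, q̄ = 0.0066 kg/kg → 0.0066 × 4000 / 9.8 = 2.69 mm
Layer 780–640 hPa: Δp = 140 hPa = 14000 Pa, q̄ = 0.0052 kg/kg → 0.0052 × 14000 / 9.8 = 7.43 mm
Layer 640–300 hPa: Δp = 340 hPa = 34000 Pa, q̄ = 0.0015 kg/kg → 0.0015 × 34000 / 9.8 = 5.20 mm
PW = 18.90 + 2.69 + 7.43 + 5.20 = 34.22 ≈ 34.2 mm.
Rainfall = ε × PW = 0.1 × 34.2 = 3.4 mm.

PW ≈ 34.2 mm; rainfall ≈ 3.4 mm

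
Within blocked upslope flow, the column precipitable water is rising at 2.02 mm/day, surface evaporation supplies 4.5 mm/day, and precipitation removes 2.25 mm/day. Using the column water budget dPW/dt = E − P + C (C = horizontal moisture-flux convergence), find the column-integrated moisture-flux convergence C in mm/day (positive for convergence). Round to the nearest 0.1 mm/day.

dPW/dt = +2.02 mm/day.
C = dPW/dt − E + P = (+2.02) − 4.5 + 2.25 = -0.2 mm/day.

C ≈ -0.2 mm/day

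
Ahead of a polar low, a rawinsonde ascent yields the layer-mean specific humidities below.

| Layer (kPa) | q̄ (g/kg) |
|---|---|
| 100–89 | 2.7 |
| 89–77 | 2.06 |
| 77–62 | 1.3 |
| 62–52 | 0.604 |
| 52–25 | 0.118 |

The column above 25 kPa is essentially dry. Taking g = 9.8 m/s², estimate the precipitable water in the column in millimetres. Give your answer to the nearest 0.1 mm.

PW ≈ 8.5 mm

Precipitable water is the column-integrated vapour mass per unit area: PW = (1/g) Σ q̄ Δp, with q in kg/kg and Δp in Pa (1 kg/m² of water = 1 mm).
Layer 100–89 kPa: Δp = 110 hPa = 11000 Pa, q̄ = 0.0027 kg/kg → 0.0027 × 11000 / 9.8 = 3.03 mm
Layer 89–77 kPa: Δp = 120 hPa = 12000 Pa, q̄ = 0.00206 kg/kg → 0.00206 × 12000 / 9.8 = 2.52 mm
Layer 77–62 kPa: Δp = 150 hPa = 15000 Pa, q̄ = 0.0013 kg/kg → 0.0013 × 15000 / 9.8 = 1.99 mm
Layer 62–52 kPa: Δp = 100 hPa = 10000 Pa, q̄ = 0.000604 kg/kg → 0.000604 × 10000 / 9.8 = 0.62 mm
Layer 52–25 kPa: Δp = 270 hPa = 27000 Pa, q̄ = 0.000118 kg/kg → 0.000118 × 27000 / 9.8 = 0.33 mm
PW = 3.03 + 2.52 + 1.99 + 0.62 + 0.33 = 8.49 ≈ 8.5 mm.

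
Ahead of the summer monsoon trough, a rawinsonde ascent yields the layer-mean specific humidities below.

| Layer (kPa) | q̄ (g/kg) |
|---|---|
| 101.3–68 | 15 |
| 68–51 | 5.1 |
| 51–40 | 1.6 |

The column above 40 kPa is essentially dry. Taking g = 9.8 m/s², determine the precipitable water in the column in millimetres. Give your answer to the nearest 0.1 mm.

PW ≈ 61.6 mm

Precipitable water is the column-integrated vapour mass per unit area: PW = (1/g) Σ q̄ Δp, with q in kg/kg and Δp in Pa (1 kg/m² of water = 1 mm).
Layer 101.3–68 kPa: Δp = 333 hPa = 33300 Pa, q̄ = 0.015 kg/kg → 0.015 × 33300 / 9.8 = 50.97 mm
Layer 68–51 kPa: Δp = 170 hPa = 17000 Pa, q̄ = 0.0051 kg/kg → 0.0051 × 17000 / 9.8 = 8.85 mm
Layer 51–40 kPa: Δp = 110 hPa = 11000 Pa, q̄ = 0.0016 kg/kg → 0.0016 × 11000 / 9.8 = 1.80 mm
PW = 50.97 + 8.85 + 1.80 = 61.62 ≈ 61.6 mm.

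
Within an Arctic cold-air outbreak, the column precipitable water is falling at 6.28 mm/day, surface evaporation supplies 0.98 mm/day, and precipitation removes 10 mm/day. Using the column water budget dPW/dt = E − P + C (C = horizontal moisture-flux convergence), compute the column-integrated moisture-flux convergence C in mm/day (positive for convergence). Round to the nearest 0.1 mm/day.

dPW/dt = -6.28 mm/day.
C = dPW/dt − E + P = (-6.28) − 0.98 + 10 = 2.7 mm/day.

C ≈ 2.7 mm/day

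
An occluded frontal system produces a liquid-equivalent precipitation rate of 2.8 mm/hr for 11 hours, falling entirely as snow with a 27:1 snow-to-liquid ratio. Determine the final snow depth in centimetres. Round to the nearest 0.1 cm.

Liquid-equivalent depth = 2.8 × 11 = 30.8 mm.
Snow depth = 30.8 mm × 27 = 831.6 mm = 83.2 cm.

snow depth ≈ 83.2 cm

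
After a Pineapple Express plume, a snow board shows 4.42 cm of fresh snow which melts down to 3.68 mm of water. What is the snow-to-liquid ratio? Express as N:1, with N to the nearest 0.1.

Ratio = snow depth / SWE = 44.2 mm / 3.68 mm = 12.0, i.e. 12.0:1.

ratio ≈ 12.0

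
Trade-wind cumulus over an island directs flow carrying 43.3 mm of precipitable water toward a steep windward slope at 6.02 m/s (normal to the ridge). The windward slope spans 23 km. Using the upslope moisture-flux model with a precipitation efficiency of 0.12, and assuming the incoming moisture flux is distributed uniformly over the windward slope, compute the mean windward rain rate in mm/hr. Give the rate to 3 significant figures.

Incoming column moisture flux per unit ridge length: F = V × PW = 6.02 × 43.3 = 260.666 mm·m/s.
Spread over the 23 km slope with efficiency ε = 0.12: R = ε·F/W = 0.12 × 260.666 / 23000 m = 1.360e-03 mm/s.
R = 1.360e-03 × 3600 = 4.90 mm/hr.

R ≈ 4.90 mm/hr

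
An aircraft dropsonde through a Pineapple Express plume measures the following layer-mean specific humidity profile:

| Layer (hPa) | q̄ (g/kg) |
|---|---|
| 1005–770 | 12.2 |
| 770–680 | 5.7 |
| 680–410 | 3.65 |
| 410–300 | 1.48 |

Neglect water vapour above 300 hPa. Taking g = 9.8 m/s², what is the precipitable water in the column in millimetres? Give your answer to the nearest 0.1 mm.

Precipitable water is the column-integrated vapour mass per unit area: PW = (1/g) Σ q̄ Δp, with q in kg/kg and Δp in Pa (1 kg/m² of water = 1 mm).
Layer 1005–770 hPa: Δp = 235 hPa = 23500 Pa, q̄ = 0.0122 kg/kg → 0.0122 × 23500 / 9.8 = 29.26 mm
Layer 770–680 hPa: Δp = 90 hPa = 9000 Pa, q̄ = 0.0057 kg/kg → 0.0057 × 9000 / 9.8 = 5.23 mm
Layer 680–410 hPa: Δp = 270 hPa = 27000 Pa, q̄ = 0.00365 kg/kg → 0.00365 × 27000 / 9.8 = 10.06 mm
Layer 410–300 hPa: Δp = 110 hPa = 11000 Pa, q̄ = 0.00148 kg/kg → 0.00148 × 11000 / 9.8 = 1.66 mm
PW = 29.26 + 5.23 + 10.06 + 1.66 = 46.21 ≈ 46.2 mm.

PW ≈ 46.2 mm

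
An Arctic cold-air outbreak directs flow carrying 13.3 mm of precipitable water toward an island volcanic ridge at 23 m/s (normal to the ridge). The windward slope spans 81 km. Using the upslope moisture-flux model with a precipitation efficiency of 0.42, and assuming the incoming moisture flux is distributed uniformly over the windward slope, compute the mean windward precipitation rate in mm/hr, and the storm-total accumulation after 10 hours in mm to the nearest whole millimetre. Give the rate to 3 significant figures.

R ≈ 5.71 mm/hr; total ≈ 57 mm

Incoming column moisture flux per unit ridge length: F = V × PW = 23 × 13.3 = 305.9 mm·m/s.
Spread over the 81 km slope with efficiency ε = 0.42: R = ε·F/W = 0.42 × 305.9 / 81000 m = 1.586e-03 mm/s.
R = 1.586e-03 × 3600 = 5.71 mm/hr.
Over 10 h: total = 5.71 × 10 = 57.1 ≈ 57 mm.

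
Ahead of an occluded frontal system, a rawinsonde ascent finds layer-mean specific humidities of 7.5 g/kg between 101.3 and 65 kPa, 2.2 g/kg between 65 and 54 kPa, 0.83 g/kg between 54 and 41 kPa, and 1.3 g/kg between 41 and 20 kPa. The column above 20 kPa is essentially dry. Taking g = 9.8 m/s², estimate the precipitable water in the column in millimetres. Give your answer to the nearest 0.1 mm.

Precipitable water is the column-integrated vapour mass per unit area: PW = (1/g) Σ q̄ Δp, with q in kg/kg and Δp in Pa (1 kg/m² of water = 1 mm).
Layer 101.3–65 kPa: Δp = 363 hPa = 36300 Pa, q̄ = 0.0075 kg/kg → 0.0075 × 36300 / 9.8 = 27.78 mm
Layer 65–54 kPa: Δp = 110 hPa = 11000 Pa, q̄ = 0.0022 kg/kg → 0.0022 × 11000 / 9.8 = 2.47 mm
Layer 54–41 kPa: Δp = 130 hPa = 13000 Pa, q̄ = 0.00083 kg/kg → 0.00083 × 13000 / 9.8 = 1.10 mm
Layer 41–20 kPa: Δp = 210 hPa = 21000 Pa, q̄ = 0.0013 kg/kg → 0.0013 × 21000 / 9.8 = 2.79 mm
PW = 27.78 + 2.47 + 1.10 + 2.79 = 34.14 ≈ 34.1 mm.

PW ≈ 34.1 mm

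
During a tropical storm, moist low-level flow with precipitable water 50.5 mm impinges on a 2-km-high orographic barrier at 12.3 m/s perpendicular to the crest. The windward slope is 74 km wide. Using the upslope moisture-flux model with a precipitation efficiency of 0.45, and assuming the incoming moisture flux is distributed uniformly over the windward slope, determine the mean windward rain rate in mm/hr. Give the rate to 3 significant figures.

Incoming column moisture flux per unit ridge length: F = V × PW = 12.3 × 50.5 = 621.15 mm·m/s.
Spread over the 74 km slope with efficiency ε = 0.45: R = ε·F/W = 0.45 × 621.15 / 74000 m = 3.777e-03 mm/s.
R = 3.777e-03 × 3600 = 13.6 mm/hr.

R ≈ 13.6 mm/hr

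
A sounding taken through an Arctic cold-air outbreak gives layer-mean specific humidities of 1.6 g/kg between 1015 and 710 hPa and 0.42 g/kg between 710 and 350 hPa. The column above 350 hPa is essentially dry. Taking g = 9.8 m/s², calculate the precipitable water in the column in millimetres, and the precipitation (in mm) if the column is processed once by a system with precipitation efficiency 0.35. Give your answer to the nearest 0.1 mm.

PW ≈ 6.5 mm; precipitation ≈ 2.3 mm

Precipitable water is the column-integrated vapour mass per unit area: PW = (1/g) Σ q̄ Δp, with q in kg/kg and Δp in Pa (1 kg/m² of water = 1 mm).
Layer 1015–710 hPa: Δp = 305 hPa = 30500 Pa, q̄ = 0.0016 kg/kg → 0.0016 × 30500 / 9.8 = 4.98 mm
Layer 710–350 hPa: Δp = 360 hPa = 36000 Pa, q̄ = 0.00042 kg/kg → 0.00042 × 36000 / 9.8 = 1.54 mm
PW = 4.98 + 1.54 = 6.52 ≈ 6.5 mm.
Precipitation = ε × PW = 0.35 × 6.5 = 2.3 mm.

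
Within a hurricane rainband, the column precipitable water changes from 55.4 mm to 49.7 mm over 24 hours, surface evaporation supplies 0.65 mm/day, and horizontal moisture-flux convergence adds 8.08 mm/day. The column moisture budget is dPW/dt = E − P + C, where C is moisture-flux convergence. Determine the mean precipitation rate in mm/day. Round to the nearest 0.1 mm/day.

P ≈ 14.4 mm/day

dPW/dt = (49.7 − 55.4) mm / (24/24 day) = -5.700 mm/day.
P = E + C − dPW/dt = 0.65 + (8.08) − (-5.700) = 14.4 mm/day.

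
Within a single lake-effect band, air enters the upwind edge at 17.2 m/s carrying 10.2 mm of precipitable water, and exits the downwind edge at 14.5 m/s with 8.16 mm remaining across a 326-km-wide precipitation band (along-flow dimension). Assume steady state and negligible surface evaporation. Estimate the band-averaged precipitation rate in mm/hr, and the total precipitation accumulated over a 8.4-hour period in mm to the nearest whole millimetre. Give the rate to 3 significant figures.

Column moisture flux per unit crosswind length is F = V × PW.
Inflow: F_in = 17.2 × 10.2 = 175.44 mm·m/s
Outflow: F_out = 14.5 × 8.16 = 118.32 mm·m/s
Steady-state rate R = (F_in − F_out)/L = (175.44 − 118.32) / 326000 m = 1.752e-04 mm/s.
R = 1.752e-04 × 3600 = 0.631 mm/hr.
Over 8.4 h: total = 0.631 × 8.4 = 5.3004 ≈ 5 mm.

R ≈ 0.631 mm/hr; total ≈ 5 mm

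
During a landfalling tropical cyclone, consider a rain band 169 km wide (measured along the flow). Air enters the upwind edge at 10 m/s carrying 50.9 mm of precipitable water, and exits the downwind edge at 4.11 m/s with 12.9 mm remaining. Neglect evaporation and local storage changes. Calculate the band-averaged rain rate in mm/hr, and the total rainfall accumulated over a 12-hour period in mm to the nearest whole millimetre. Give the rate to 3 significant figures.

Column moisture flux per unit crosswind length is F = V × PW.
Inflow: F_in = 10 × 50.9 = 509 mm·m/s
Outflow: F_out = 4.11 × 12.9 = 53.019 mm·m/s
Steady-state rate R = (F_in − F_out)/L = (509 − 53.019) / 169000 m = 2.698e-03 mm/s.
R = 2.698e-03 × 3600 = 9.71 mm/hr.
Over 12 h: total = 9.71 × 12 = 116.52 ≈ 117 mm.

R ≈ 9.71 mm/hr; total ≈ 117 mm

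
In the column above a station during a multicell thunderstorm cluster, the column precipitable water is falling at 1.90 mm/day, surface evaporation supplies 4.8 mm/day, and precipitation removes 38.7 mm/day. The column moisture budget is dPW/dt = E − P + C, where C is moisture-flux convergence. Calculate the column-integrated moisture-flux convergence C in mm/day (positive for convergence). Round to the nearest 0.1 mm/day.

dPW/dt = -1.90 mm/day.
C = dPW/dt − E + P = (-1.90) − 4.8 + 38.7 = 32.0 mm/day.

C ≈ 32.0 mm/day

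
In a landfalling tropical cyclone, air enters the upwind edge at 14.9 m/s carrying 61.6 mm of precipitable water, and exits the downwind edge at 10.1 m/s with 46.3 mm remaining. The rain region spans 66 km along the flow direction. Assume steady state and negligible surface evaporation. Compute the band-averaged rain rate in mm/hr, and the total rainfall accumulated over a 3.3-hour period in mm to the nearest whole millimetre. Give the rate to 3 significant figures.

R ≈ 24.6 mm/hr; total ≈ 81 mm

Column moisture flux per unit crosswind length is F = V × PW.
Inflow: F_in = 14.9 × 61.6 = 917.84 mm·m/s
Outflow: F_out = 10.1 × 46.3 = 467.63 mm·m/s
Steady-state rate R = (F_in − F_out)/L = (917.84 − 467.63) / 66000 m = 6.821e-03 mm/s.
R = 6.821e-03 × 3600 = 24.6 mm/hr.
Over 3.3 h: total = 24.6 × 3.3 = 81.18 ≈ 81 mm.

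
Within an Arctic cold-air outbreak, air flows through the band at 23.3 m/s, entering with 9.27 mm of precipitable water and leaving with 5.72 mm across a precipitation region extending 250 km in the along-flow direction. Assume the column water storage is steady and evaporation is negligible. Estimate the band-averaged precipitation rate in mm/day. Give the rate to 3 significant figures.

Column moisture flux per unit crosswind length is F = V × PW.
Inflow: F_in = 23.3 × 9.27 = 215.991 mm·m/s
Outflow: F_out = 23.3 × 5.72 = 133.276 mm·m/s
Steady-state rate R = (F_in − F_out)/L = (215.991 − 133.276) / 250000 m = 3.309e-04 mm/s.
R = 3.309e-04 × 3600 × 24 = 28.6 mm/day.

R ≈ 28.6 mm/day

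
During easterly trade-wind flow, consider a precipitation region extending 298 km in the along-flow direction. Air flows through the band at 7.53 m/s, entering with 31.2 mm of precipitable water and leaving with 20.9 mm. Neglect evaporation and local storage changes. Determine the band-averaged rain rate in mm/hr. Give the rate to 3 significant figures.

R ≈ 0.937 mm/hr

Column moisture flux per unit crosswind length is F = V × PW.
Inflow: F_in = 7.53 × 31.2 = 234.936 mm·m/s
Outflow: F_out = 7.53 × 20.9 = 157.377 mm·m/s
Steady-state rate R = (F_in − F_out)/L = (234.936 − 157.377) / 298000 m = 2.603e-04 mm/s.
R = 2.603e-04 × 3600 = 0.937 mm/hr.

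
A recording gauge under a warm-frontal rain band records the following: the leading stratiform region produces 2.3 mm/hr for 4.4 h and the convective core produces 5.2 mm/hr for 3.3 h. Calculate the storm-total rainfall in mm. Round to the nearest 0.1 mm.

Total = Σ Rᵢ Δtᵢ = 2.3 × 4.4 + 5.2 × 3.3
      = 10.12 + 17.16 = 27.3 mm.

total ≈ 27.3 mm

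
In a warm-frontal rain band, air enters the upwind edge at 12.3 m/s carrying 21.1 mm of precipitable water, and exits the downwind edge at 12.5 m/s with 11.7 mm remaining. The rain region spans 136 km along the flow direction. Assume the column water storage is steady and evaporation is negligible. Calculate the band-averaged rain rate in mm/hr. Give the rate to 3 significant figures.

Column moisture flux per unit crosswind length is F = V × PW.
Inflow: F_in = 12.3 × 21.1 = 259.53 mm·m/s
Outflow: F_out = 12.5 × 11.7 = 146.25 mm·m/s
Steady-state rate R = (F_in − F_out)/L = (259.53 − 146.25) / 136000 m = 8.329e-04 mm/s.
R = 8.329e-04 × 3600 = 3.00 mm/hr.

R ≈ 3.00 mm/hr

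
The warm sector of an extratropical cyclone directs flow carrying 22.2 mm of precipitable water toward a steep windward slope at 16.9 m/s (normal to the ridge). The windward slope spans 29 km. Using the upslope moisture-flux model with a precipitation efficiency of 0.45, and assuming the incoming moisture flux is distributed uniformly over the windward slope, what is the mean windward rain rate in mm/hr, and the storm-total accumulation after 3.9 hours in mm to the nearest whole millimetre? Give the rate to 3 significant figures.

R ≈ 21.0 mm/hr; total ≈ 82 mm

Incoming column moisture flux per unit ridge length: F = V × PW = 16.9 × 22.2 = 375.18 mm·m/s.
Spread over the 29 km slope with efficiency ε = 0.45: R = ε·F/W = 0.45 × 375.18 / 29000 m = 5.822e-03 mm/s.
R = 5.822e-03 × 3600 = 21.0 mm/hr.
Over 3.9 h: total = 21.0 × 3.9 = 81.9 ≈ 82 mm.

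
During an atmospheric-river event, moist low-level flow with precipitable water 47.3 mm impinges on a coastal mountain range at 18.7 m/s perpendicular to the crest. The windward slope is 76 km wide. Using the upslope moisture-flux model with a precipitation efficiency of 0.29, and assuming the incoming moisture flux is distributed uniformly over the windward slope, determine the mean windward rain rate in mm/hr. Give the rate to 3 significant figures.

R ≈ 12.2 mm/hr

Incoming column moisture flux per unit ridge length: F = V × PW = 18.7 × 47.3 = 884.51 mm·m/s.
Spread over the 76 km slope with efficiency ε = 0.29: R = ε·F/W = 0.29 × 884.51 / 76000 m = 3.375e-03 mm/s.
R = 3.375e-03 × 3600 = 12.2 mm/hr.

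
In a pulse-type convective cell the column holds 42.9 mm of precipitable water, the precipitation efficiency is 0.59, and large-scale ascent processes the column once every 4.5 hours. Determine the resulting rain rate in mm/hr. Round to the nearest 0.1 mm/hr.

R ≈ 5.6 mm/hr

Each overturning extracts ε × PW = 0.59 × 42.9 = 25.311 mm.
Rate = ε·PW / τ = 25.311 / 4.5 h = 5.6 mm/hr.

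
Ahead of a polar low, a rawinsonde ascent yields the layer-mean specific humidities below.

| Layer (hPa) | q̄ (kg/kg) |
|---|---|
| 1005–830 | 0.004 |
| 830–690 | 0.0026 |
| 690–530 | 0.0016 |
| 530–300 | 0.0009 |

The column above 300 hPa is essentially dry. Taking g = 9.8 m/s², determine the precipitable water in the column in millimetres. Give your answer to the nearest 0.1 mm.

Precipitable water is the column-integrated vapour mass per unit area: PW = (1/g) Σ q̄ Δp, with q in kg/kg and Δp in Pa (1 kg/m² of water = 1 mm).
Layer 1005–830 hPa: Δp = 175 hPa = 17500 Pa, q̄ = 0.004 kg/kg → 0.004 × 17500 / 9.8 = 7.14 mm
Layer 830–690 hPa: Δp = 140 hPa = 14000 Pa, q̄ = 0.0026 kg/kg → 0.0026 × 14000 / 9.8 = 3.71 mm
Layer 690–530 hPa: Δp = 160 hPa = 16000 Pa, q̄ = 0.0016 kg/kg → 0.0016 × 16000 / 9.8 = 2.61 mm
Layer 530–300 hPa: Δp = 230 hPa = 23000 Pa, q̄ = 0.0009 kg/kg → 0.0009 × 23000 / 9.8 = 2.11 mm
PW = 7.14 + 3.71 + 2.61 + 2.11 = 15.57 ≈ 15.6 mm.

PW ≈ 15.6 mm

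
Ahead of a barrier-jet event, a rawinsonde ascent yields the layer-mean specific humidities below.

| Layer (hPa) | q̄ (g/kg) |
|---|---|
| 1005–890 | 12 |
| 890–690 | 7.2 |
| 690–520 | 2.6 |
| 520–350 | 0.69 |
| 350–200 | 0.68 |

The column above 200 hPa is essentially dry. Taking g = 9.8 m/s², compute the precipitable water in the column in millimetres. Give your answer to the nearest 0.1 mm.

Precipitable water is the column-integrated vapour mass per unit area: PW = (1/g) Σ q̄ Δp, with q in kg/kg and Δp in Pa (1 kg/m² of water = 1 mm).
Layer 1005–890 hPa: Δp = 115 hPa = 11500 Pa, q̄ = 0.012 kg/kg → 0.012 × 11500 / 9.8 = 14.08 mm
Layer 890–690 hPa: Δp = 200 hPa = 20000 Pa, q̄ = 0.0072 kg/kg → 0.0072 × 20000 / 9.8 = 14.69 mm
Layer 690–520 hPa: Δp = 170 hPa = 17000 Pa, q̄ = 0.0026 kg/kg → 0.0026 × 17000 / 9.8 = 4.51 mm
Layer 520–350 hPa: Δp = 170 hPa = 17000 Pa, q̄ = 0.00069 kg/kg → 0.00069 × 17000 / 9.8 = 1.20 mm
Layer 350–200 hPa: Δp = 150 hPa = 15000 Pa, q̄ = 0.00068 kg/kg → 0.00068 × 15000 / 9.8 = 1.04 mm
PW = 14.08 + 14.69 + 4.51 + 1.20 + 1.04 = 35.52 ≈ 35.5 mm.

PW ≈ 35.5 mm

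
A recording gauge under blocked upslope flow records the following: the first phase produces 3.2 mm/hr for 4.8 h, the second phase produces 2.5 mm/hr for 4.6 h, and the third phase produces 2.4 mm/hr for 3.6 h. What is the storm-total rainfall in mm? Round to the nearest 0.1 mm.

Total = Σ Rᵢ Δtᵢ = 3.2 × 4.8 + 2.5 × 4.6 + 2.4 × 3.6
      = 15.36 + 11.5 + 8.64 = 35.5 mm.

total ≈ 35.5 mm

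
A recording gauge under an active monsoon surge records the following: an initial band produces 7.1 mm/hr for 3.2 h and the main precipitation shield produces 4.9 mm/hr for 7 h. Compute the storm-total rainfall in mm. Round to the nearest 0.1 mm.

total ≈ 57.0 mm

Total = Σ Rᵢ Δtᵢ = 7.1 × 3.2 + 4.9 × 7
      = 22.72 + 34.3 = 57.0 mm.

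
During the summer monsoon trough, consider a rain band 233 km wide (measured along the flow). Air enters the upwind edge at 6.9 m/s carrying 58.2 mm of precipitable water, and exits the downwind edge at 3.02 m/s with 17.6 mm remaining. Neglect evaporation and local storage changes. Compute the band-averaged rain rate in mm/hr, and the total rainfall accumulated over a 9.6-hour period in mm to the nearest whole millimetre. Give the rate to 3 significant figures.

R ≈ 5.38 mm/hr; total ≈ 52 mm

Column moisture flux per unit crosswind length is F = V × PW.
Inflow: F_in = 6.9 × 58.2 = 401.58 mm·m/s
Outflow: F_out = 3.02 × 17.6 = 53.152 mm·m/s
Steady-state rate R = (F_in − F_out)/L = (401.58 − 53.152) / 233000 m = 1.495e-03 mm/s.
R = 1.495e-03 × 3600 = 5.38 mm/hr.
Over 9.6 h: total = 5.38 × 9.6 = 51.648 ≈ 52 mm.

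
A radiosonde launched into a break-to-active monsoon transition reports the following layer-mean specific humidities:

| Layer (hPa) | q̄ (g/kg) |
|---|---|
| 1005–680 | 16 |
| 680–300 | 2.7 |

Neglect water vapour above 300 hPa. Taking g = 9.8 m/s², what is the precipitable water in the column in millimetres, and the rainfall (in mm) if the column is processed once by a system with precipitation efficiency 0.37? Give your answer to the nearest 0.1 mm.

PW ≈ 63.5 mm; rainfall ≈ 23.5 mm

Precipitable water is the column-integrated vapour mass per unit area: PW = (1/g) Σ q̄ Δp, with q in kg/kg and Δp in Pa (1 kg/m² of water = 1 mm).
Layer 1005–680 hPa: Δp = 325 hPa = 32500 Pa, q̄ = 0.016 kg/kg → 0.016 × 32500 / 9.8 = 53.06 mm
Layer 680–300 hPa: Δp = 380 hPa = 38000 Pa, q̄ = 0.0027 kg/kg → 0.0027 × 38000 / 9.8 = 10.47 mm
PW = 53.06 + 10.47 = 63.53 ≈ 63.5 mm.
Rainfall = ε × PW = 0.37 × 63.5 = 23.5 mm.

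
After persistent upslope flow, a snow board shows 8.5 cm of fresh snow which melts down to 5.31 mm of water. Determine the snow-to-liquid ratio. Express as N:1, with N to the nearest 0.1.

Ratio = snow depth / SWE = 85 mm / 5.31 mm = 16.0, i.e. 16.0:1.

ratio ≈ 16.0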